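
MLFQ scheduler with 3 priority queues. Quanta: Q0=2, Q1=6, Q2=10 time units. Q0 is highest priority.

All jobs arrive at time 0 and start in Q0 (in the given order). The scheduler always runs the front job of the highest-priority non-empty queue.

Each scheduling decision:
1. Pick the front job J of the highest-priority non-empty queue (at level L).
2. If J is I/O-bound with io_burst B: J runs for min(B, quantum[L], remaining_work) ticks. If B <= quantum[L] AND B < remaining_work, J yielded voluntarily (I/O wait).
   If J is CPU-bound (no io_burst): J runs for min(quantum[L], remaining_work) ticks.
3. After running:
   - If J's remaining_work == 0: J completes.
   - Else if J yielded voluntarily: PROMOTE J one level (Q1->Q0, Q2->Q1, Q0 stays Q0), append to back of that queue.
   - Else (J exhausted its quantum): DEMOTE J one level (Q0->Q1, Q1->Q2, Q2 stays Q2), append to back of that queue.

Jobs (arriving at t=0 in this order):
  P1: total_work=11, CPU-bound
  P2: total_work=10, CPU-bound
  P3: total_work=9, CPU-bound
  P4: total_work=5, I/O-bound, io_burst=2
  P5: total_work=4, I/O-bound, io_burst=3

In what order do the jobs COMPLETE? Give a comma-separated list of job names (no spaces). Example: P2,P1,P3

t=0-2: P1@Q0 runs 2, rem=9, quantum used, demote→Q1. Q0=[P2,P3,P4,P5] Q1=[P1] Q2=[]
t=2-4: P2@Q0 runs 2, rem=8, quantum used, demote→Q1. Q0=[P3,P4,P5] Q1=[P1,P2] Q2=[]
t=4-6: P3@Q0 runs 2, rem=7, quantum used, demote→Q1. Q0=[P4,P5] Q1=[P1,P2,P3] Q2=[]
t=6-8: P4@Q0 runs 2, rem=3, I/O yield, promote→Q0. Q0=[P5,P4] Q1=[P1,P2,P3] Q2=[]
t=8-10: P5@Q0 runs 2, rem=2, quantum used, demote→Q1. Q0=[P4] Q1=[P1,P2,P3,P5] Q2=[]
t=10-12: P4@Q0 runs 2, rem=1, I/O yield, promote→Q0. Q0=[P4] Q1=[P1,P2,P3,P5] Q2=[]
t=12-13: P4@Q0 runs 1, rem=0, completes. Q0=[] Q1=[P1,P2,P3,P5] Q2=[]
t=13-19: P1@Q1 runs 6, rem=3, quantum used, demote→Q2. Q0=[] Q1=[P2,P3,P5] Q2=[P1]
t=19-25: P2@Q1 runs 6, rem=2, quantum used, demote→Q2. Q0=[] Q1=[P3,P5] Q2=[P1,P2]
t=25-31: P3@Q1 runs 6, rem=1, quantum used, demote→Q2. Q0=[] Q1=[P5] Q2=[P1,P2,P3]
t=31-33: P5@Q1 runs 2, rem=0, completes. Q0=[] Q1=[] Q2=[P1,P2,P3]
t=33-36: P1@Q2 runs 3, rem=0, completes. Q0=[] Q1=[] Q2=[P2,P3]
t=36-38: P2@Q2 runs 2, rem=0, completes. Q0=[] Q1=[] Q2=[P3]
t=38-39: P3@Q2 runs 1, rem=0, completes. Q0=[] Q1=[] Q2=[]

Answer: P4,P5,P1,P2,P3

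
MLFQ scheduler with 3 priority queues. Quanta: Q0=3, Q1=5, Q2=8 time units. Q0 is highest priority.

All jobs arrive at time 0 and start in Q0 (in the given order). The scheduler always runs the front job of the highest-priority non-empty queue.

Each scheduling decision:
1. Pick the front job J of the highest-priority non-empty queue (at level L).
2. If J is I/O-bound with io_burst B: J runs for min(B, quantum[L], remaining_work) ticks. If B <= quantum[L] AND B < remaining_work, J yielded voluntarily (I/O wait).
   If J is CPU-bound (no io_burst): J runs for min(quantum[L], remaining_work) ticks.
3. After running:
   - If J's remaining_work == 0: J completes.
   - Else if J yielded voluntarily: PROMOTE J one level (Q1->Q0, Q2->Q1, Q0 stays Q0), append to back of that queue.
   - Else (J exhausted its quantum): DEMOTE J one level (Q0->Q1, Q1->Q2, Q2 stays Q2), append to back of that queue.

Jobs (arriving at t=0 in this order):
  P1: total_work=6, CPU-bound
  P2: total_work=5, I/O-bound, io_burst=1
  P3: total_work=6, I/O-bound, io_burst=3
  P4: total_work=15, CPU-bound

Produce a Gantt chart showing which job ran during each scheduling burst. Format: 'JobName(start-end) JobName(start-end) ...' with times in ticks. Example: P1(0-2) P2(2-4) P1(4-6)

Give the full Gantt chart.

Answer: P1(0-3) P2(3-4) P3(4-7) P4(7-10) P2(10-11) P3(11-14) P2(14-15) P2(15-16) P2(16-17) P1(17-20) P4(20-25) P4(25-32)

Derivation:
t=0-3: P1@Q0 runs 3, rem=3, quantum used, demote→Q1. Q0=[P2,P3,P4] Q1=[P1] Q2=[]
t=3-4: P2@Q0 runs 1, rem=4, I/O yield, promote→Q0. Q0=[P3,P4,P2] Q1=[P1] Q2=[]
t=4-7: P3@Q0 runs 3, rem=3, I/O yield, promote→Q0. Q0=[P4,P2,P3] Q1=[P1] Q2=[]
t=7-10: P4@Q0 runs 3, rem=12, quantum used, demote→Q1. Q0=[P2,P3] Q1=[P1,P4] Q2=[]
t=10-11: P2@Q0 runs 1, rem=3, I/O yield, promote→Q0. Q0=[P3,P2] Q1=[P1,P4] Q2=[]
t=11-14: P3@Q0 runs 3, rem=0, completes. Q0=[P2] Q1=[P1,P4] Q2=[]
t=14-15: P2@Q0 runs 1, rem=2, I/O yield, promote→Q0. Q0=[P2] Q1=[P1,P4] Q2=[]
t=15-16: P2@Q0 runs 1, rem=1, I/O yield, promote→Q0. Q0=[P2] Q1=[P1,P4] Q2=[]
t=16-17: P2@Q0 runs 1, rem=0, completes. Q0=[] Q1=[P1,P4] Q2=[]
t=17-20: P1@Q1 runs 3, rem=0, completes. Q0=[] Q1=[P4] Q2=[]
t=20-25: P4@Q1 runs 5, rem=7, quantum used, demote→Q2. Q0=[] Q1=[] Q2=[P4]
t=25-32: P4@Q2 runs 7, rem=0, completes. Q0=[] Q1=[] Q2=[]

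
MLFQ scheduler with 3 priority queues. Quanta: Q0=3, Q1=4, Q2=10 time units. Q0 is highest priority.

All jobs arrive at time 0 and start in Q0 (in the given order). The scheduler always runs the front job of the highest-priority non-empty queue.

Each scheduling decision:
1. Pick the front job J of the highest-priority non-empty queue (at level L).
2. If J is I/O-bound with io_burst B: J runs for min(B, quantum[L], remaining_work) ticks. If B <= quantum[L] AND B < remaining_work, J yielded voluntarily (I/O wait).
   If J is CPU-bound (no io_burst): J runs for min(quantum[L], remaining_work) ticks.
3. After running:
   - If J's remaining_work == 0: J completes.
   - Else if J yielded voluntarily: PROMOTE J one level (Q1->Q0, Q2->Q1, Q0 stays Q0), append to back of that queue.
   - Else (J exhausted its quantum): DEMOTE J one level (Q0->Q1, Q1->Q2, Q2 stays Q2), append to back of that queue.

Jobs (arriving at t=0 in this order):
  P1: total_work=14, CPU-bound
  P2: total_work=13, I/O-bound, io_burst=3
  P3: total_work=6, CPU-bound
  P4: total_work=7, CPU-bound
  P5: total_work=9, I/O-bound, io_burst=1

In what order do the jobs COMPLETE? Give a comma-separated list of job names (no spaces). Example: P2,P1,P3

Answer: P2,P5,P3,P4,P1

Derivation:
t=0-3: P1@Q0 runs 3, rem=11, quantum used, demote→Q1. Q0=[P2,P3,P4,P5] Q1=[P1] Q2=[]
t=3-6: P2@Q0 runs 3, rem=10, I/O yield, promote→Q0. Q0=[P3,P4,P5,P2] Q1=[P1] Q2=[]
t=6-9: P3@Q0 runs 3, rem=3, quantum used, demote→Q1. Q0=[P4,P5,P2] Q1=[P1,P3] Q2=[]
t=9-12: P4@Q0 runs 3, rem=4, quantum used, demote→Q1. Q0=[P5,P2] Q1=[P1,P3,P4] Q2=[]
t=12-13: P5@Q0 runs 1, rem=8, I/O yield, promote→Q0. Q0=[P2,P5] Q1=[P1,P3,P4] Q2=[]
t=13-16: P2@Q0 runs 3, rem=7, I/O yield, promote→Q0. Q0=[P5,P2] Q1=[P1,P3,P4] Q2=[]
t=16-17: P5@Q0 runs 1, rem=7, I/O yield, promote→Q0. Q0=[P2,P5] Q1=[P1,P3,P4] Q2=[]
t=17-20: P2@Q0 runs 3, rem=4, I/O yield, promote→Q0. Q0=[P5,P2] Q1=[P1,P3,P4] Q2=[]
t=20-21: P5@Q0 runs 1, rem=6, I/O yield, promote→Q0. Q0=[P2,P5] Q1=[P1,P3,P4] Q2=[]
t=21-24: P2@Q0 runs 3, rem=1, I/O yield, promote→Q0. Q0=[P5,P2] Q1=[P1,P3,P4] Q2=[]
t=24-25: P5@Q0 runs 1, rem=5, I/O yield, promote→Q0. Q0=[P2,P5] Q1=[P1,P3,P4] Q2=[]
t=25-26: P2@Q0 runs 1, rem=0, completes. Q0=[P5] Q1=[P1,P3,P4] Q2=[]
t=26-27: P5@Q0 runs 1, rem=4, I/O yield, promote→Q0. Q0=[P5] Q1=[P1,P3,P4] Q2=[]
t=27-28: P5@Q0 runs 1, rem=3, I/O yield, promote→Q0. Q0=[P5] Q1=[P1,P3,P4] Q2=[]
t=28-29: P5@Q0 runs 1, rem=2, I/O yield, promote→Q0. Q0=[P5] Q1=[P1,P3,P4] Q2=[]
t=29-30: P5@Q0 runs 1, rem=1, I/O yield, promote→Q0. Q0=[P5] Q1=[P1,P3,P4] Q2=[]
t=30-31: P5@Q0 runs 1, rem=0, completes. Q0=[] Q1=[P1,P3,P4] Q2=[]
t=31-35: P1@Q1 runs 4, rem=7, quantum used, demote→Q2. Q0=[] Q1=[P3,P4] Q2=[P1]
t=35-38: P3@Q1 runs 3, rem=0, completes. Q0=[] Q1=[P4] Q2=[P1]
t=38-42: P4@Q1 runs 4, rem=0, completes. Q0=[] Q1=[] Q2=[P1]
t=42-49: P1@Q2 runs 7, rem=0, completes. Q0=[] Q1=[] Q2=[]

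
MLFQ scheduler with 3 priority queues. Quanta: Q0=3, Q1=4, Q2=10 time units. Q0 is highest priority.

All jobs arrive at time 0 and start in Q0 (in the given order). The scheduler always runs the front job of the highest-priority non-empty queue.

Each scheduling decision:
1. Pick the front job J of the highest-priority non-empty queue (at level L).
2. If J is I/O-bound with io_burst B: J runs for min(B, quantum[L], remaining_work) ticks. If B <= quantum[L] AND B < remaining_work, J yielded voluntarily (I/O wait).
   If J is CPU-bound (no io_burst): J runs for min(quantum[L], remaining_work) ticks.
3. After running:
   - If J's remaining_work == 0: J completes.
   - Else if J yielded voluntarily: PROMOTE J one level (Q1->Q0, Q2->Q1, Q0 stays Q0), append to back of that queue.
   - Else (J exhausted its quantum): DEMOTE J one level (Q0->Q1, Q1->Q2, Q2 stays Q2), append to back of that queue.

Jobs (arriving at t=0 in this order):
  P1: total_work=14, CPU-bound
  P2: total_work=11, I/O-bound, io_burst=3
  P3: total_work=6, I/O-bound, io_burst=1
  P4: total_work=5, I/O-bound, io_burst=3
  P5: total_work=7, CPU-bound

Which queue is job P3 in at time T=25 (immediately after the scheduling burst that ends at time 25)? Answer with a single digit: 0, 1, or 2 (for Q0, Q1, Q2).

t=0-3: P1@Q0 runs 3, rem=11, quantum used, demote→Q1. Q0=[P2,P3,P4,P5] Q1=[P1] Q2=[]
t=3-6: P2@Q0 runs 3, rem=8, I/O yield, promote→Q0. Q0=[P3,P4,P5,P2] Q1=[P1] Q2=[]
t=6-7: P3@Q0 runs 1, rem=5, I/O yield, promote→Q0. Q0=[P4,P5,P2,P3] Q1=[P1] Q2=[]
t=7-10: P4@Q0 runs 3, rem=2, I/O yield, promote→Q0. Q0=[P5,P2,P3,P4] Q1=[P1] Q2=[]
t=10-13: P5@Q0 runs 3, rem=4, quantum used, demote→Q1. Q0=[P2,P3,P4] Q1=[P1,P5] Q2=[]
t=13-16: P2@Q0 runs 3, rem=5, I/O yield, promote→Q0. Q0=[P3,P4,P2] Q1=[P1,P5] Q2=[]
t=16-17: P3@Q0 runs 1, rem=4, I/O yield, promote→Q0. Q0=[P4,P2,P3] Q1=[P1,P5] Q2=[]
t=17-19: P4@Q0 runs 2, rem=0, completes. Q0=[P2,P3] Q1=[P1,P5] Q2=[]
t=19-22: P2@Q0 runs 3, rem=2, I/O yield, promote→Q0. Q0=[P3,P2] Q1=[P1,P5] Q2=[]
t=22-23: P3@Q0 runs 1, rem=3, I/O yield, promote→Q0. Q0=[P2,P3] Q1=[P1,P5] Q2=[]
t=23-25: P2@Q0 runs 2, rem=0, completes. Q0=[P3] Q1=[P1,P5] Q2=[]
t=25-26: P3@Q0 runs 1, rem=2, I/O yield, promote→Q0. Q0=[P3] Q1=[P1,P5] Q2=[]
t=26-27: P3@Q0 runs 1, rem=1, I/O yield, promote→Q0. Q0=[P3] Q1=[P1,P5] Q2=[]
t=27-28: P3@Q0 runs 1, rem=0, completes. Q0=[] Q1=[P1,P5] Q2=[]
t=28-32: P1@Q1 runs 4, rem=7, quantum used, demote→Q2. Q0=[] Q1=[P5] Q2=[P1]
t=32-36: P5@Q1 runs 4, rem=0, completes. Q0=[] Q1=[] Q2=[P1]
t=36-43: P1@Q2 runs 7, rem=0, completes. Q0=[] Q1=[] Q2=[]

Answer: 0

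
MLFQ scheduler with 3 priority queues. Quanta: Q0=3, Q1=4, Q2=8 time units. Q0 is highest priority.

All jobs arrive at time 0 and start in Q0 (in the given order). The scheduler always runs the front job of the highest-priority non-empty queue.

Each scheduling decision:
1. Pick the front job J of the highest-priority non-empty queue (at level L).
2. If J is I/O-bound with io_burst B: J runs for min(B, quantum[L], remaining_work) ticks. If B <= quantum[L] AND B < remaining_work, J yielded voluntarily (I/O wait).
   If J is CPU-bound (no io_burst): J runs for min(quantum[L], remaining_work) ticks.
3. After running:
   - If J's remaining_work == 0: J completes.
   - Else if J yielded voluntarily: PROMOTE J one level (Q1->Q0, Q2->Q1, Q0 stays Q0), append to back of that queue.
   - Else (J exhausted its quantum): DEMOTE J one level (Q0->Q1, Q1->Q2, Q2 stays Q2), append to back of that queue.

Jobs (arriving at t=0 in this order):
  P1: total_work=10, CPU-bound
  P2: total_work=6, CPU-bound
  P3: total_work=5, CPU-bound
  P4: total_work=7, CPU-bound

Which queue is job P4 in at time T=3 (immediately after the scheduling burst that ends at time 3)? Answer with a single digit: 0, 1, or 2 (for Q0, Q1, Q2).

t=0-3: P1@Q0 runs 3, rem=7, quantum used, demote→Q1. Q0=[P2,P3,P4] Q1=[P1] Q2=[]
t=3-6: P2@Q0 runs 3, rem=3, quantum used, demote→Q1. Q0=[P3,P4] Q1=[P1,P2] Q2=[]
t=6-9: P3@Q0 runs 3, rem=2, quantum used, demote→Q1. Q0=[P4] Q1=[P1,P2,P3] Q2=[]
t=9-12: P4@Q0 runs 3, rem=4, quantum used, demote→Q1. Q0=[] Q1=[P1,P2,P3,P4] Q2=[]
t=12-16: P1@Q1 runs 4, rem=3, quantum used, demote→Q2. Q0=[] Q1=[P2,P3,P4] Q2=[P1]
t=16-19: P2@Q1 runs 3, rem=0, completes. Q0=[] Q1=[P3,P4] Q2=[P1]
t=19-21: P3@Q1 runs 2, rem=0, completes. Q0=[] Q1=[P4] Q2=[P1]
t=21-25: P4@Q1 runs 4, rem=0, completes. Q0=[] Q1=[] Q2=[P1]
t=25-28: P1@Q2 runs 3, rem=0, completes. Q0=[] Q1=[] Q2=[]

Answer: 0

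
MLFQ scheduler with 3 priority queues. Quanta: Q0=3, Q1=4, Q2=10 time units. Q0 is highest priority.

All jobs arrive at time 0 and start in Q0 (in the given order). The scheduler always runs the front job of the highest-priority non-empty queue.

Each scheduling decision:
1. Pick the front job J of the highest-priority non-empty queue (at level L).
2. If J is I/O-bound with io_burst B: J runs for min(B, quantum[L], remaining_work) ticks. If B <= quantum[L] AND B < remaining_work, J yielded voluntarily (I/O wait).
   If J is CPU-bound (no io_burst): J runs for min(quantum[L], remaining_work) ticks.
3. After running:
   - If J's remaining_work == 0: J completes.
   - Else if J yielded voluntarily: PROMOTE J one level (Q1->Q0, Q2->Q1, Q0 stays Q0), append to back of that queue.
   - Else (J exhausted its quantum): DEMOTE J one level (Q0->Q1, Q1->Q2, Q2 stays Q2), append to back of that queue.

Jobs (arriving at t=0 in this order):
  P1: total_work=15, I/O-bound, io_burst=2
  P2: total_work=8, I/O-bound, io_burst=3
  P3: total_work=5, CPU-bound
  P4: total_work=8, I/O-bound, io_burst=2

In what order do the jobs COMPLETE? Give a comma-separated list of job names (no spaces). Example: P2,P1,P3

Answer: P2,P4,P1,P3

Derivation:
t=0-2: P1@Q0 runs 2, rem=13, I/O yield, promote→Q0. Q0=[P2,P3,P4,P1] Q1=[] Q2=[]
t=2-5: P2@Q0 runs 3, rem=5, I/O yield, promote→Q0. Q0=[P3,P4,P1,P2] Q1=[] Q2=[]
t=5-8: P3@Q0 runs 3, rem=2, quantum used, demote→Q1. Q0=[P4,P1,P2] Q1=[P3] Q2=[]
t=8-10: P4@Q0 runs 2, rem=6, I/O yield, promote→Q0. Q0=[P1,P2,P4] Q1=[P3] Q2=[]
t=10-12: P1@Q0 runs 2, rem=11, I/O yield, promote→Q0. Q0=[P2,P4,P1] Q1=[P3] Q2=[]
t=12-15: P2@Q0 runs 3, rem=2, I/O yield, promote→Q0. Q0=[P4,P1,P2] Q1=[P3] Q2=[]
t=15-17: P4@Q0 runs 2, rem=4, I/O yield, promote→Q0. Q0=[P1,P2,P4] Q1=[P3] Q2=[]
t=17-19: P1@Q0 runs 2, rem=9, I/O yield, promote→Q0. Q0=[P2,P4,P1] Q1=[P3] Q2=[]
t=19-21: P2@Q0 runs 2, rem=0, completes. Q0=[P4,P1] Q1=[P3] Q2=[]
t=21-23: P4@Q0 runs 2, rem=2, I/O yield, promote→Q0. Q0=[P1,P4] Q1=[P3] Q2=[]
t=23-25: P1@Q0 runs 2, rem=7, I/O yield, promote→Q0. Q0=[P4,P1] Q1=[P3] Q2=[]
t=25-27: P4@Q0 runs 2, rem=0, completes. Q0=[P1] Q1=[P3] Q2=[]
t=27-29: P1@Q0 runs 2, rem=5, I/O yield, promote→Q0. Q0=[P1] Q1=[P3] Q2=[]
t=29-31: P1@Q0 runs 2, rem=3, I/O yield, promote→Q0. Q0=[P1] Q1=[P3] Q2=[]
t=31-33: P1@Q0 runs 2, rem=1, I/O yield, promote→Q0. Q0=[P1] Q1=[P3] Q2=[]
t=33-34: P1@Q0 runs 1, rem=0, completes. Q0=[] Q1=[P3] Q2=[]
t=34-36: P3@Q1 runs 2, rem=0, completes. Q0=[] Q1=[] Q2=[]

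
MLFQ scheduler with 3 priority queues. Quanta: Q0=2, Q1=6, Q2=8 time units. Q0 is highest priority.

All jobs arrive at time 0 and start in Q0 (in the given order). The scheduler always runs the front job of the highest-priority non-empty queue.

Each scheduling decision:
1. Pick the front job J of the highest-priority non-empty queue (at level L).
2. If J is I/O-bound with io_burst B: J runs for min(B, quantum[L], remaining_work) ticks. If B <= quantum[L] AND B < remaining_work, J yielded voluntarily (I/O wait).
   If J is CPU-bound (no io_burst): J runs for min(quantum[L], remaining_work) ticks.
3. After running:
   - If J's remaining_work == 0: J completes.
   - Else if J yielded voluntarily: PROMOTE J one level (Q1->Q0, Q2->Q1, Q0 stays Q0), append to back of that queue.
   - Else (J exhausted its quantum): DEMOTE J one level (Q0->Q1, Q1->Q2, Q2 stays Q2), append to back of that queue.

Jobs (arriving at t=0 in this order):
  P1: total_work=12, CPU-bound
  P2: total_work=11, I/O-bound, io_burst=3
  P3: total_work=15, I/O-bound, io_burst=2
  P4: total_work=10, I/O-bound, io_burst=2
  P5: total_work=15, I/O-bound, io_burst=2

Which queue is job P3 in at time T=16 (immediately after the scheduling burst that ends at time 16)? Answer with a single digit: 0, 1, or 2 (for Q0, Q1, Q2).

Answer: 0

Derivation:
t=0-2: P1@Q0 runs 2, rem=10, quantum used, demote→Q1. Q0=[P2,P3,P4,P5] Q1=[P1] Q2=[]
t=2-4: P2@Q0 runs 2, rem=9, quantum used, demote→Q1. Q0=[P3,P4,P5] Q1=[P1,P2] Q2=[]
t=4-6: P3@Q0 runs 2, rem=13, I/O yield, promote→Q0. Q0=[P4,P5,P3] Q1=[P1,P2] Q2=[]
t=6-8: P4@Q0 runs 2, rem=8, I/O yield, promote→Q0. Q0=[P5,P3,P4] Q1=[P1,P2] Q2=[]
t=8-10: P5@Q0 runs 2, rem=13, I/O yield, promote→Q0. Q0=[P3,P4,P5] Q1=[P1,P2] Q2=[]
t=10-12: P3@Q0 runs 2, rem=11, I/O yield, promote→Q0. Q0=[P4,P5,P3] Q1=[P1,P2] Q2=[]
t=12-14: P4@Q0 runs 2, rem=6, I/O yield, promote→Q0. Q0=[P5,P3,P4] Q1=[P1,P2] Q2=[]
t=14-16: P5@Q0 runs 2, rem=11, I/O yield, promote→Q0. Q0=[P3,P4,P5] Q1=[P1,P2] Q2=[]
t=16-18: P3@Q0 runs 2, rem=9, I/O yield, promote→Q0. Q0=[P4,P5,P3] Q1=[P1,P2] Q2=[]
t=18-20: P4@Q0 runs 2, rem=4, I/O yield, promote→Q0. Q0=[P5,P3,P4] Q1=[P1,P2] Q2=[]
t=20-22: P5@Q0 runs 2, rem=9, I/O yield, promote→Q0. Q0=[P3,P4,P5] Q1=[P1,P2] Q2=[]
t=22-24: P3@Q0 runs 2, rem=7, I/O yield, promote→Q0. Q0=[P4,P5,P3] Q1=[P1,P2] Q2=[]
t=24-26: P4@Q0 runs 2, rem=2, I/O yield, promote→Q0. Q0=[P5,P3,P4] Q1=[P1,P2] Q2=[]
t=26-28: P5@Q0 runs 2, rem=7, I/O yield, promote→Q0. Q0=[P3,P4,P5] Q1=[P1,P2] Q2=[]
t=28-30: P3@Q0 runs 2, rem=5, I/O yield, promote→Q0. Q0=[P4,P5,P3] Q1=[P1,P2] Q2=[]
t=30-32: P4@Q0 runs 2, rem=0, completes. Q0=[P5,P3] Q1=[P1,P2] Q2=[]
t=32-34: P5@Q0 runs 2, rem=5, I/O yield, promote→Q0. Q0=[P3,P5] Q1=[P1,P2] Q2=[]
t=34-36: P3@Q0 runs 2, rem=3, I/O yield, promote→Q0. Q0=[P5,P3] Q1=[P1,P2] Q2=[]
t=36-38: P5@Q0 runs 2, rem=3, I/O yield, promote→Q0. Q0=[P3,P5] Q1=[P1,P2] Q2=[]
t=38-40: P3@Q0 runs 2, rem=1, I/O yield, promote→Q0. Q0=[P5,P3] Q1=[P1,P2] Q2=[]
t=40-42: P5@Q0 runs 2, rem=1, I/O yield, promote→Q0. Q0=[P3,P5] Q1=[P1,P2] Q2=[]
t=42-43: P3@Q0 runs 1, rem=0, completes. Q0=[P5] Q1=[P1,P2] Q2=[]
t=43-44: P5@Q0 runs 1, rem=0, completes. Q0=[] Q1=[P1,P2] Q2=[]
t=44-50: P1@Q1 runs 6, rem=4, quantum used, demote→Q2. Q0=[] Q1=[P2] Q2=[P1]
t=50-53: P2@Q1 runs 3, rem=6, I/O yield, promote→Q0. Q0=[P2] Q1=[] Q2=[P1]
t=53-55: P2@Q0 runs 2, rem=4, quantum used, demote→Q1. Q0=[] Q1=[P2] Q2=[P1]
t=55-58: P2@Q1 runs 3, rem=1, I/O yield, promote→Q0. Q0=[P2] Q1=[] Q2=[P1]
t=58-59: P2@Q0 runs 1, rem=0, completes. Q0=[] Q1=[] Q2=[P1]
t=59-63: P1@Q2 runs 4, rem=0, completes. Q0=[] Q1=[] Q2=[]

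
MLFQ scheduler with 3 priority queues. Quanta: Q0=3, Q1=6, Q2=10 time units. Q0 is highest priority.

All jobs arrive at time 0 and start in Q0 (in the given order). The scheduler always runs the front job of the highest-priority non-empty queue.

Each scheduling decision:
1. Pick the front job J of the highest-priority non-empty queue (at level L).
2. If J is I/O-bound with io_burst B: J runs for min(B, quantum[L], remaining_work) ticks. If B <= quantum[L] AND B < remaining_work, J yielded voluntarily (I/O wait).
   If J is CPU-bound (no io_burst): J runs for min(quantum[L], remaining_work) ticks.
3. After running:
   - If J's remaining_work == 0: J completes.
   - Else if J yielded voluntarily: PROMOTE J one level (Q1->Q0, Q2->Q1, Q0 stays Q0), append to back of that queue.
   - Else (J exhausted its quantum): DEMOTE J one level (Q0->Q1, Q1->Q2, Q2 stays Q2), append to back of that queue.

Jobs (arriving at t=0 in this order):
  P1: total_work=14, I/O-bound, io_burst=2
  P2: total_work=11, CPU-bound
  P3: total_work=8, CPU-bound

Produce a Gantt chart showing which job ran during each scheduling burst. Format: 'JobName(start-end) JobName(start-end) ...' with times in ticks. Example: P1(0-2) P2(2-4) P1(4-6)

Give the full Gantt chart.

Answer: P1(0-2) P2(2-5) P3(5-8) P1(8-10) P1(10-12) P1(12-14) P1(14-16) P1(16-18) P1(18-20) P2(20-26) P3(26-31) P2(31-33)

Derivation:
t=0-2: P1@Q0 runs 2, rem=12, I/O yield, promote→Q0. Q0=[P2,P3,P1] Q1=[] Q2=[]
t=2-5: P2@Q0 runs 3, rem=8, quantum used, demote→Q1. Q0=[P3,P1] Q1=[P2] Q2=[]
t=5-8: P3@Q0 runs 3, rem=5, quantum used, demote→Q1. Q0=[P1] Q1=[P2,P3] Q2=[]
t=8-10: P1@Q0 runs 2, rem=10, I/O yield, promote→Q0. Q0=[P1] Q1=[P2,P3] Q2=[]
t=10-12: P1@Q0 runs 2, rem=8, I/O yield, promote→Q0. Q0=[P1] Q1=[P2,P3] Q2=[]
t=12-14: P1@Q0 runs 2, rem=6, I/O yield, promote→Q0. Q0=[P1] Q1=[P2,P3] Q2=[]
t=14-16: P1@Q0 runs 2, rem=4, I/O yield, promote→Q0. Q0=[P1] Q1=[P2,P3] Q2=[]
t=16-18: P1@Q0 runs 2, rem=2, I/O yield, promote→Q0. Q0=[P1] Q1=[P2,P3] Q2=[]
t=18-20: P1@Q0 runs 2, rem=0, completes. Q0=[] Q1=[P2,P3] Q2=[]
t=20-26: P2@Q1 runs 6, rem=2, quantum used, demote→Q2. Q0=[] Q1=[P3] Q2=[P2]
t=26-31: P3@Q1 runs 5, rem=0, completes. Q0=[] Q1=[] Q2=[P2]
t=31-33: P2@Q2 runs 2, rem=0, completes. Q0=[] Q1=[] Q2=[]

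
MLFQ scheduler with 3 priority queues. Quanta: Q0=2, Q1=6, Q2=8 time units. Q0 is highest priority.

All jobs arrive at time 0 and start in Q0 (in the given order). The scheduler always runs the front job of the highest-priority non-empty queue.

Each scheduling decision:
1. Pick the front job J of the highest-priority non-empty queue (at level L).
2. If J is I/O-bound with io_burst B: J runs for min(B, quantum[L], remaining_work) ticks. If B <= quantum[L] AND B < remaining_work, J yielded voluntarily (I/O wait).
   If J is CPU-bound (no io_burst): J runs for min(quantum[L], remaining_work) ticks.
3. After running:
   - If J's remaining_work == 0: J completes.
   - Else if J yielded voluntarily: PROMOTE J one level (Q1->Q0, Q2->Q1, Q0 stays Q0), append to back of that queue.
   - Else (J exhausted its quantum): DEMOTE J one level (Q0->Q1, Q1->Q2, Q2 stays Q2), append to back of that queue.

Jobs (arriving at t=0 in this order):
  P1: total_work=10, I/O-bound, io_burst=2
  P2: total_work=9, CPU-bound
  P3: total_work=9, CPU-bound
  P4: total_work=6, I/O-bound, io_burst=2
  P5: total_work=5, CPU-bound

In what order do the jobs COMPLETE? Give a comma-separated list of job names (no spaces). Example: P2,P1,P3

Answer: P4,P1,P5,P2,P3

Derivation:
t=0-2: P1@Q0 runs 2, rem=8, I/O yield, promote→Q0. Q0=[P2,P3,P4,P5,P1] Q1=[] Q2=[]
t=2-4: P2@Q0 runs 2, rem=7, quantum used, demote→Q1. Q0=[P3,P4,P5,P1] Q1=[P2] Q2=[]
t=4-6: P3@Q0 runs 2, rem=7, quantum used, demote→Q1. Q0=[P4,P5,P1] Q1=[P2,P3] Q2=[]
t=6-8: P4@Q0 runs 2, rem=4, I/O yield, promote→Q0. Q0=[P5,P1,P4] Q1=[P2,P3] Q2=[]
t=8-10: P5@Q0 runs 2, rem=3, quantum used, demote→Q1. Q0=[P1,P4] Q1=[P2,P3,P5] Q2=[]
t=10-12: P1@Q0 runs 2, rem=6, I/O yield, promote→Q0. Q0=[P4,P1] Q1=[P2,P3,P5] Q2=[]
t=12-14: P4@Q0 runs 2, rem=2, I/O yield, promote→Q0. Q0=[P1,P4] Q1=[P2,P3,P5] Q2=[]
t=14-16: P1@Q0 runs 2, rem=4, I/O yield, promote→Q0. Q0=[P4,P1] Q1=[P2,P3,P5] Q2=[]
t=16-18: P4@Q0 runs 2, rem=0, completes. Q0=[P1] Q1=[P2,P3,P5] Q2=[]
t=18-20: P1@Q0 runs 2, rem=2, I/O yield, promote→Q0. Q0=[P1] Q1=[P2,P3,P5] Q2=[]
t=20-22: P1@Q0 runs 2, rem=0, completes. Q0=[] Q1=[P2,P3,P5] Q2=[]
t=22-28: P2@Q1 runs 6, rem=1, quantum used, demote→Q2. Q0=[] Q1=[P3,P5] Q2=[P2]
t=28-34: P3@Q1 runs 6, rem=1, quantum used, demote→Q2. Q0=[] Q1=[P5] Q2=[P2,P3]
t=34-37: P5@Q1 runs 3, rem=0, completes. Q0=[] Q1=[] Q2=[P2,P3]
t=37-38: P2@Q2 runs 1, rem=0, completes. Q0=[] Q1=[] Q2=[P3]
t=38-39: P3@Q2 runs 1, rem=0, completes. Q0=[] Q1=[] Q2=[]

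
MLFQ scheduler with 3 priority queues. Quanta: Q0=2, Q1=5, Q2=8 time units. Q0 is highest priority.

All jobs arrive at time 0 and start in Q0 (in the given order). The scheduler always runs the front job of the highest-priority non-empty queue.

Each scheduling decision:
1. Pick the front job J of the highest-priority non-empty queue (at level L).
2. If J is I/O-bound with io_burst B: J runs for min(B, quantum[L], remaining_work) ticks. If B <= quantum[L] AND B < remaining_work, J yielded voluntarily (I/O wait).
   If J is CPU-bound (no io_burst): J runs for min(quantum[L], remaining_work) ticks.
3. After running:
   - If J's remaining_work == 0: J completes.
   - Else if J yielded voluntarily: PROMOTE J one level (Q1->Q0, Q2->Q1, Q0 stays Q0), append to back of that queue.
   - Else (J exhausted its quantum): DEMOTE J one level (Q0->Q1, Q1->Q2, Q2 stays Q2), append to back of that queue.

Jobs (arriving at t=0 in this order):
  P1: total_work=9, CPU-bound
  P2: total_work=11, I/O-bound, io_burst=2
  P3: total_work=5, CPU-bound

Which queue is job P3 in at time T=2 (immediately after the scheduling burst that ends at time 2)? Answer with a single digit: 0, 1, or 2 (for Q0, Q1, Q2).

t=0-2: P1@Q0 runs 2, rem=7, quantum used, demote→Q1. Q0=[P2,P3] Q1=[P1] Q2=[]
t=2-4: P2@Q0 runs 2, rem=9, I/O yield, promote→Q0. Q0=[P3,P2] Q1=[P1] Q2=[]
t=4-6: P3@Q0 runs 2, rem=3, quantum used, demote→Q1. Q0=[P2] Q1=[P1,P3] Q2=[]
t=6-8: P2@Q0 runs 2, rem=7, I/O yield, promote→Q0. Q0=[P2] Q1=[P1,P3] Q2=[]
t=8-10: P2@Q0 runs 2, rem=5, I/O yield, promote→Q0. Q0=[P2] Q1=[P1,P3] Q2=[]
t=10-12: P2@Q0 runs 2, rem=3, I/O yield, promote→Q0. Q0=[P2] Q1=[P1,P3] Q2=[]
t=12-14: P2@Q0 runs 2, rem=1, I/O yield, promote→Q0. Q0=[P2] Q1=[P1,P3] Q2=[]
t=14-15: P2@Q0 runs 1, rem=0, completes. Q0=[] Q1=[P1,P3] Q2=[]
t=15-20: P1@Q1 runs 5, rem=2, quantum used, demote→Q2. Q0=[] Q1=[P3] Q2=[P1]
t=20-23: P3@Q1 runs 3, rem=0, completes. Q0=[] Q1=[] Q2=[P1]
t=23-25: P1@Q2 runs 2, rem=0, completes. Q0=[] Q1=[] Q2=[]

Answer: 0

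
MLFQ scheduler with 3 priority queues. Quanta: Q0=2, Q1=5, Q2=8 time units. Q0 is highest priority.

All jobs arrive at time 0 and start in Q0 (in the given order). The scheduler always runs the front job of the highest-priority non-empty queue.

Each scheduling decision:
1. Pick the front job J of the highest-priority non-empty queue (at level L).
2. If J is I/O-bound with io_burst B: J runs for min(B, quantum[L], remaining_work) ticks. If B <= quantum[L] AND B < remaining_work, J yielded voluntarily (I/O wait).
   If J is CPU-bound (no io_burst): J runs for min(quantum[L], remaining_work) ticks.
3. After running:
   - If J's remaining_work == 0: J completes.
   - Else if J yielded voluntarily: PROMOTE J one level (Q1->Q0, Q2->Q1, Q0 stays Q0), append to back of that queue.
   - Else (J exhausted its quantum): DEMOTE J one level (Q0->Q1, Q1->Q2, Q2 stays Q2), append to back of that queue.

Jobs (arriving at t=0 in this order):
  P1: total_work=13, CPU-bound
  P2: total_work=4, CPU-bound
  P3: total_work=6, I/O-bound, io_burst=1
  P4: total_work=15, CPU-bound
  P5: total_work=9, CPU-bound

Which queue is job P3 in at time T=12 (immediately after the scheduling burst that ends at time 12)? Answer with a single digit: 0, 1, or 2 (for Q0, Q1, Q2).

Answer: 0

Derivation:
t=0-2: P1@Q0 runs 2, rem=11, quantum used, demote→Q1. Q0=[P2,P3,P4,P5] Q1=[P1] Q2=[]
t=2-4: P2@Q0 runs 2, rem=2, quantum used, demote→Q1. Q0=[P3,P4,P5] Q1=[P1,P2] Q2=[]
t=4-5: P3@Q0 runs 1, rem=5, I/O yield, promote→Q0. Q0=[P4,P5,P3] Q1=[P1,P2] Q2=[]
t=5-7: P4@Q0 runs 2, rem=13, quantum used, demote→Q1. Q0=[P5,P3] Q1=[P1,P2,P4] Q2=[]
t=7-9: P5@Q0 runs 2, rem=7, quantum used, demote→Q1. Q0=[P3] Q1=[P1,P2,P4,P5] Q2=[]
t=9-10: P3@Q0 runs 1, rem=4, I/O yield, promote→Q0. Q0=[P3] Q1=[P1,P2,P4,P5] Q2=[]
t=10-11: P3@Q0 runs 1, rem=3, I/O yield, promote→Q0. Q0=[P3] Q1=[P1,P2,P4,P5] Q2=[]
t=11-12: P3@Q0 runs 1, rem=2, I/O yield, promote→Q0. Q0=[P3] Q1=[P1,P2,P4,P5] Q2=[]
t=12-13: P3@Q0 runs 1, rem=1, I/O yield, promote→Q0. Q0=[P3] Q1=[P1,P2,P4,P5] Q2=[]
t=13-14: P3@Q0 runs 1, rem=0, completes. Q0=[] Q1=[P1,P2,P4,P5] Q2=[]
t=14-19: P1@Q1 runs 5, rem=6, quantum used, demote→Q2. Q0=[] Q1=[P2,P4,P5] Q2=[P1]
t=19-21: P2@Q1 runs 2, rem=0, completes. Q0=[] Q1=[P4,P5] Q2=[P1]
t=21-26: P4@Q1 runs 5, rem=8, quantum used, demote→Q2. Q0=[] Q1=[P5] Q2=[P1,P4]
t=26-31: P5@Q1 runs 5, rem=2, quantum used, demote→Q2. Q0=[] Q1=[] Q2=[P1,P4,P5]
t=31-37: P1@Q2 runs 6, rem=0, completes. Q0=[] Q1=[] Q2=[P4,P5]
t=37-45: P4@Q2 runs 8, rem=0, completes. Q0=[] Q1=[] Q2=[P5]
t=45-47: P5@Q2 runs 2, rem=0, completes. Q0=[] Q1=[] Q2=[]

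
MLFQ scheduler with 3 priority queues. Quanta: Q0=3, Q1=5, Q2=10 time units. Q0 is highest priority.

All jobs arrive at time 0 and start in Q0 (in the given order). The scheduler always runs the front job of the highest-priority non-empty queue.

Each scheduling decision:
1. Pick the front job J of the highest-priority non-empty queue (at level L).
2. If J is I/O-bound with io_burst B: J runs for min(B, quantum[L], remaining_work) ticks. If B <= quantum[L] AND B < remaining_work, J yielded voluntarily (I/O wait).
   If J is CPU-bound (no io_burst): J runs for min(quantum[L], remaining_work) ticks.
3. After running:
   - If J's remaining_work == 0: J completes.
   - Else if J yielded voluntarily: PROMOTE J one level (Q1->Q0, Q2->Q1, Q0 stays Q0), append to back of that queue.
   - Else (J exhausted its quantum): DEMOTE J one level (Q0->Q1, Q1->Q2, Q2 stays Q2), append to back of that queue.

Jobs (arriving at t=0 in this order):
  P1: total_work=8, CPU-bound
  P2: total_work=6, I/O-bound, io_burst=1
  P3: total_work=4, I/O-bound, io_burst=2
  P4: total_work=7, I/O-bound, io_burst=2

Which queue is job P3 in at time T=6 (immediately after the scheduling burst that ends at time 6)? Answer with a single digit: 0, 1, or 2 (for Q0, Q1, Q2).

t=0-3: P1@Q0 runs 3, rem=5, quantum used, demote→Q1. Q0=[P2,P3,P4] Q1=[P1] Q2=[]
t=3-4: P2@Q0 runs 1, rem=5, I/O yield, promote→Q0. Q0=[P3,P4,P2] Q1=[P1] Q2=[]
t=4-6: P3@Q0 runs 2, rem=2, I/O yield, promote→Q0. Q0=[P4,P2,P3] Q1=[P1] Q2=[]
t=6-8: P4@Q0 runs 2, rem=5, I/O yield, promote→Q0. Q0=[P2,P3,P4] Q1=[P1] Q2=[]
t=8-9: P2@Q0 runs 1, rem=4, I/O yield, promote→Q0. Q0=[P3,P4,P2] Q1=[P1] Q2=[]
t=9-11: P3@Q0 runs 2, rem=0, completes. Q0=[P4,P2] Q1=[P1] Q2=[]
t=11-13: P4@Q0 runs 2, rem=3, I/O yield, promote→Q0. Q0=[P2,P4] Q1=[P1] Q2=[]
t=13-14: P2@Q0 runs 1, rem=3, I/O yield, promote→Q0. Q0=[P4,P2] Q1=[P1] Q2=[]
t=14-16: P4@Q0 runs 2, rem=1, I/O yield, promote→Q0. Q0=[P2,P4] Q1=[P1] Q2=[]
t=16-17: P2@Q0 runs 1, rem=2, I/O yield, promote→Q0. Q0=[P4,P2] Q1=[P1] Q2=[]
t=17-18: P4@Q0 runs 1, rem=0, completes. Q0=[P2] Q1=[P1] Q2=[]
t=18-19: P2@Q0 runs 1, rem=1, I/O yield, promote→Q0. Q0=[P2] Q1=[P1] Q2=[]
t=19-20: P2@Q0 runs 1, rem=0, completes. Q0=[] Q1=[P1] Q2=[]
t=20-25: P1@Q1 runs 5, rem=0, completes. Q0=[] Q1=[] Q2=[]

Answer: 0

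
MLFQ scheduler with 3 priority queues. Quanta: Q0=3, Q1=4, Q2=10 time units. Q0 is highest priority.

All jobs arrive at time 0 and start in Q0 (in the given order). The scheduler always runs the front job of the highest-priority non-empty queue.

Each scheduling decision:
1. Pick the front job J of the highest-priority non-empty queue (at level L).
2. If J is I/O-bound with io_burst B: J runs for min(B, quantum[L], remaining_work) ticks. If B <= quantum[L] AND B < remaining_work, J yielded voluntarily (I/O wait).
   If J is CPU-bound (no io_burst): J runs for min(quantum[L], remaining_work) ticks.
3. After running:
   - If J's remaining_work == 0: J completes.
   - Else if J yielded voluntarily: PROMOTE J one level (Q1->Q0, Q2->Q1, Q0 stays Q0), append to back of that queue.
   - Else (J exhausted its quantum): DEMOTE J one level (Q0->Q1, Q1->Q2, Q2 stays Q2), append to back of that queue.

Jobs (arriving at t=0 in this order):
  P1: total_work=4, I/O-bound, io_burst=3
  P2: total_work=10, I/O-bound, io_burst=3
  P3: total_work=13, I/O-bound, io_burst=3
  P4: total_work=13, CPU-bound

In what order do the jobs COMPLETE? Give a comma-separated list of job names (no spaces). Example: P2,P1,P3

t=0-3: P1@Q0 runs 3, rem=1, I/O yield, promote→Q0. Q0=[P2,P3,P4,P1] Q1=[] Q2=[]
t=3-6: P2@Q0 runs 3, rem=7, I/O yield, promote→Q0. Q0=[P3,P4,P1,P2] Q1=[] Q2=[]
t=6-9: P3@Q0 runs 3, rem=10, I/O yield, promote→Q0. Q0=[P4,P1,P2,P3] Q1=[] Q2=[]
t=9-12: P4@Q0 runs 3, rem=10, quantum used, demote→Q1. Q0=[P1,P2,P3] Q1=[P4] Q2=[]
t=12-13: P1@Q0 runs 1, rem=0, completes. Q0=[P2,P3] Q1=[P4] Q2=[]
t=13-16: P2@Q0 runs 3, rem=4, I/O yield, promote→Q0. Q0=[P3,P2] Q1=[P4] Q2=[]
t=16-19: P3@Q0 runs 3, rem=7, I/O yield, promote→Q0. Q0=[P2,P3] Q1=[P4] Q2=[]
t=19-22: P2@Q0 runs 3, rem=1, I/O yield, promote→Q0. Q0=[P3,P2] Q1=[P4] Q2=[]
t=22-25: P3@Q0 runs 3, rem=4, I/O yield, promote→Q0. Q0=[P2,P3] Q1=[P4] Q2=[]
t=25-26: P2@Q0 runs 1, rem=0, completes. Q0=[P3] Q1=[P4] Q2=[]
t=26-29: P3@Q0 runs 3, rem=1, I/O yield, promote→Q0. Q0=[P3] Q1=[P4] Q2=[]
t=29-30: P3@Q0 runs 1, rem=0, completes. Q0=[] Q1=[P4] Q2=[]
t=30-34: P4@Q1 runs 4, rem=6, quantum used, demote→Q2. Q0=[] Q1=[] Q2=[P4]
t=34-40: P4@Q2 runs 6, rem=0, completes. Q0=[] Q1=[] Q2=[]

Answer: P1,P2,P3,P4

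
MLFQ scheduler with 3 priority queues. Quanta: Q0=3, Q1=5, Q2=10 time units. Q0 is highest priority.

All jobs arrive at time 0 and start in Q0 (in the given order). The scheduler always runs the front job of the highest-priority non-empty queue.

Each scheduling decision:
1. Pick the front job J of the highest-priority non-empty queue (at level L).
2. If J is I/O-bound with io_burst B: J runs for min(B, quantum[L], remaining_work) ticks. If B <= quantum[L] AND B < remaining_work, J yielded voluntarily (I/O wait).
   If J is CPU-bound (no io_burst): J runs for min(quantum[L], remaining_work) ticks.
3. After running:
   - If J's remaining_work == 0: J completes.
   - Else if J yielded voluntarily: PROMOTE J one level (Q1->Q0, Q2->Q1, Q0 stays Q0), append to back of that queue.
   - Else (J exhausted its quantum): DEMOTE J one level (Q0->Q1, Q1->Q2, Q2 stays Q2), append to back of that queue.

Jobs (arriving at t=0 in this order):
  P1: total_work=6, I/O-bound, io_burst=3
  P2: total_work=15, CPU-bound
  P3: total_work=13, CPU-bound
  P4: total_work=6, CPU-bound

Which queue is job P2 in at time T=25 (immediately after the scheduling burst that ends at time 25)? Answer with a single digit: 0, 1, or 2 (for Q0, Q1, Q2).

Answer: 2

Derivation:
t=0-3: P1@Q0 runs 3, rem=3, I/O yield, promote→Q0. Q0=[P2,P3,P4,P1] Q1=[] Q2=[]
t=3-6: P2@Q0 runs 3, rem=12, quantum used, demote→Q1. Q0=[P3,P4,P1] Q1=[P2] Q2=[]
t=6-9: P3@Q0 runs 3, rem=10, quantum used, demote→Q1. Q0=[P4,P1] Q1=[P2,P3] Q2=[]
t=9-12: P4@Q0 runs 3, rem=3, quantum used, demote→Q1. Q0=[P1] Q1=[P2,P3,P4] Q2=[]
t=12-15: P1@Q0 runs 3, rem=0, completes. Q0=[] Q1=[P2,P3,P4] Q2=[]
t=15-20: P2@Q1 runs 5, rem=7, quantum used, demote→Q2. Q0=[] Q1=[P3,P4] Q2=[P2]
t=20-25: P3@Q1 runs 5, rem=5, quantum used, demote→Q2. Q0=[] Q1=[P4] Q2=[P2,P3]
t=25-28: P4@Q1 runs 3, rem=0, completes. Q0=[] Q1=[] Q2=[P2,P3]
t=28-35: P2@Q2 runs 7, rem=0, completes. Q0=[] Q1=[] Q2=[P3]
t=35-40: P3@Q2 runs 5, rem=0, completes. Q0=[] Q1=[] Q2=[]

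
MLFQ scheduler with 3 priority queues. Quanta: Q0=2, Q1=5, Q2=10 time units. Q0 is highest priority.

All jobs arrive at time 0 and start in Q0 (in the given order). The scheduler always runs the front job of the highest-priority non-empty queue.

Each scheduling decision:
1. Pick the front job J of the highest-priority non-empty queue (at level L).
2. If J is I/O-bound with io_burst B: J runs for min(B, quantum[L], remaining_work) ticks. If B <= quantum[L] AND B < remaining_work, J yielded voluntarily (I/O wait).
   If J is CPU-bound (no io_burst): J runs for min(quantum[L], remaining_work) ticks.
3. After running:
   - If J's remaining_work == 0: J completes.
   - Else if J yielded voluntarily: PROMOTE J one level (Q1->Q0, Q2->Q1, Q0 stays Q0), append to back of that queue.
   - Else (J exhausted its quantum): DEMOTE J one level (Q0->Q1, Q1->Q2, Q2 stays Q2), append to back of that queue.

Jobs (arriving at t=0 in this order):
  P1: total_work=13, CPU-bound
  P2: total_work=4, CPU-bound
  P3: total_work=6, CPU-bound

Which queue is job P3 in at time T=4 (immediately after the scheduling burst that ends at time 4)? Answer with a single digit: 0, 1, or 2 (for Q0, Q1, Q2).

Answer: 0

Derivation:
t=0-2: P1@Q0 runs 2, rem=11, quantum used, demote→Q1. Q0=[P2,P3] Q1=[P1] Q2=[]
t=2-4: P2@Q0 runs 2, rem=2, quantum used, demote→Q1. Q0=[P3] Q1=[P1,P2] Q2=[]
t=4-6: P3@Q0 runs 2, rem=4, quantum used, demote→Q1. Q0=[] Q1=[P1,P2,P3] Q2=[]
t=6-11: P1@Q1 runs 5, rem=6, quantum used, demote→Q2. Q0=[] Q1=[P2,P3] Q2=[P1]
t=11-13: P2@Q1 runs 2, rem=0, completes. Q0=[] Q1=[P3] Q2=[P1]
t=13-17: P3@Q1 runs 4, rem=0, completes. Q0=[] Q1=[] Q2=[P1]
t=17-23: P1@Q2 runs 6, rem=0, completes. Q0=[] Q1=[] Q2=[]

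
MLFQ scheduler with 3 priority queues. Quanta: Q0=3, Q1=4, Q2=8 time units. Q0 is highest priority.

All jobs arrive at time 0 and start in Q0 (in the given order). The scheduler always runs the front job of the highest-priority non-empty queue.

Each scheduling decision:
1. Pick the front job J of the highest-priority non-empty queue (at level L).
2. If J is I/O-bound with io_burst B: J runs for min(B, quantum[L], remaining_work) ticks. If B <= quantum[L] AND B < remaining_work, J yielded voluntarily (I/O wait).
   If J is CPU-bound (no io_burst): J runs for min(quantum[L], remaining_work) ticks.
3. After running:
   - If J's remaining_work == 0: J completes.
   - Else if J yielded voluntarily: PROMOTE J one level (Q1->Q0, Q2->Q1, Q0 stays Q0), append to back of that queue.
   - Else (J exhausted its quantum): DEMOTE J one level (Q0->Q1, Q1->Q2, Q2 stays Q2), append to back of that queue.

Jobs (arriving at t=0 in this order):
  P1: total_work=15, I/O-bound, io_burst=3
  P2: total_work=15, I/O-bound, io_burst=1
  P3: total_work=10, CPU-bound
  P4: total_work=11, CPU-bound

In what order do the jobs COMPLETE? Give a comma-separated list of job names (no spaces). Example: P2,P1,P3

Answer: P1,P2,P3,P4

Derivation:
t=0-3: P1@Q0 runs 3, rem=12, I/O yield, promote→Q0. Q0=[P2,P3,P4,P1] Q1=[] Q2=[]
t=3-4: P2@Q0 runs 1, rem=14, I/O yield, promote→Q0. Q0=[P3,P4,P1,P2] Q1=[] Q2=[]
t=4-7: P3@Q0 runs 3, rem=7, quantum used, demote→Q1. Q0=[P4,P1,P2] Q1=[P3] Q2=[]
t=7-10: P4@Q0 runs 3, rem=8, quantum used, demote→Q1. Q0=[P1,P2] Q1=[P3,P4] Q2=[]
t=10-13: P1@Q0 runs 3, rem=9, I/O yield, promote→Q0. Q0=[P2,P1] Q1=[P3,P4] Q2=[]
t=13-14: P2@Q0 runs 1, rem=13, I/O yield, promote→Q0. Q0=[P1,P2] Q1=[P3,P4] Q2=[]
t=14-17: P1@Q0 runs 3, rem=6, I/O yield, promote→Q0. Q0=[P2,P1] Q1=[P3,P4] Q2=[]
t=17-18: P2@Q0 runs 1, rem=12, I/O yield, promote→Q0. Q0=[P1,P2] Q1=[P3,P4] Q2=[]
t=18-21: P1@Q0 runs 3, rem=3, I/O yield, promote→Q0. Q0=[P2,P1] Q1=[P3,P4] Q2=[]
t=21-22: P2@Q0 runs 1, rem=11, I/O yield, promote→Q0. Q0=[P1,P2] Q1=[P3,P4] Q2=[]
t=22-25: P1@Q0 runs 3, rem=0, completes. Q0=[P2] Q1=[P3,P4] Q2=[]
t=25-26: P2@Q0 runs 1, rem=10, I/O yield, promote→Q0. Q0=[P2] Q1=[P3,P4] Q2=[]
t=26-27: P2@Q0 runs 1, rem=9, I/O yield, promote→Q0. Q0=[P2] Q1=[P3,P4] Q2=[]
t=27-28: P2@Q0 runs 1, rem=8, I/O yield, promote→Q0. Q0=[P2] Q1=[P3,P4] Q2=[]
t=28-29: P2@Q0 runs 1, rem=7, I/O yield, promote→Q0. Q0=[P2] Q1=[P3,P4] Q2=[]
t=29-30: P2@Q0 runs 1, rem=6, I/O yield, promote→Q0. Q0=[P2] Q1=[P3,P4] Q2=[]
t=30-31: P2@Q0 runs 1, rem=5, I/O yield, promote→Q0. Q0=[P2] Q1=[P3,P4] Q2=[]
t=31-32: P2@Q0 runs 1, rem=4, I/O yield, promote→Q0. Q0=[P2] Q1=[P3,P4] Q2=[]
t=32-33: P2@Q0 runs 1, rem=3, I/O yield, promote→Q0. Q0=[P2] Q1=[P3,P4] Q2=[]
t=33-34: P2@Q0 runs 1, rem=2, I/O yield, promote→Q0. Q0=[P2] Q1=[P3,P4] Q2=[]
t=34-35: P2@Q0 runs 1, rem=1, I/O yield, promote→Q0. Q0=[P2] Q1=[P3,P4] Q2=[]
t=35-36: P2@Q0 runs 1, rem=0, completes. Q0=[] Q1=[P3,P4] Q2=[]
t=36-40: P3@Q1 runs 4, rem=3, quantum used, demote→Q2. Q0=[] Q1=[P4] Q2=[P3]
t=40-44: P4@Q1 runs 4, rem=4, quantum used, demote→Q2. Q0=[] Q1=[] Q2=[P3,P4]
t=44-47: P3@Q2 runs 3, rem=0, completes. Q0=[] Q1=[] Q2=[P4]
t=47-51: P4@Q2 runs 4, rem=0, completes. Q0=[] Q1=[] Q2=[]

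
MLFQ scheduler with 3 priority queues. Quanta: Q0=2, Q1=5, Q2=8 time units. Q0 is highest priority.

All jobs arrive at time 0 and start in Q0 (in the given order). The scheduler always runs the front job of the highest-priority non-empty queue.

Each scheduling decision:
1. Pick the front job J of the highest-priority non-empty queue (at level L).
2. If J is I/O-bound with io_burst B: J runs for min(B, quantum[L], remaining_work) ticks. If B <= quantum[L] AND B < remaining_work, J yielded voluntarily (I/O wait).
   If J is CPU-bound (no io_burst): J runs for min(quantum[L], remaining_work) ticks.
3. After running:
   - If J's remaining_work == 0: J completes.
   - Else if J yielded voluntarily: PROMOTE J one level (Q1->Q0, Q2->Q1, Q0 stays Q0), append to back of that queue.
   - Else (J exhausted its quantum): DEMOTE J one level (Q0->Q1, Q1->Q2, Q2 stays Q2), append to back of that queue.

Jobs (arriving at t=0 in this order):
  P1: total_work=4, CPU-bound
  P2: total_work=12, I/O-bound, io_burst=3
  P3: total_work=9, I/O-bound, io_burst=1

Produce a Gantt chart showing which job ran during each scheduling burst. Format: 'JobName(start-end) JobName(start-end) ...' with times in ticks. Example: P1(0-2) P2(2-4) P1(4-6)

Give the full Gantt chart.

Answer: P1(0-2) P2(2-4) P3(4-5) P3(5-6) P3(6-7) P3(7-8) P3(8-9) P3(9-10) P3(10-11) P3(11-12) P3(12-13) P1(13-15) P2(15-18) P2(18-20) P2(20-23) P2(23-25)

Derivation:
t=0-2: P1@Q0 runs 2, rem=2, quantum used, demote→Q1. Q0=[P2,P3] Q1=[P1] Q2=[]
t=2-4: P2@Q0 runs 2, rem=10, quantum used, demote→Q1. Q0=[P3] Q1=[P1,P2] Q2=[]
t=4-5: P3@Q0 runs 1, rem=8, I/O yield, promote→Q0. Q0=[P3] Q1=[P1,P2] Q2=[]
t=5-6: P3@Q0 runs 1, rem=7, I/O yield, promote→Q0. Q0=[P3] Q1=[P1,P2] Q2=[]
t=6-7: P3@Q0 runs 1, rem=6, I/O yield, promote→Q0. Q0=[P3] Q1=[P1,P2] Q2=[]
t=7-8: P3@Q0 runs 1, rem=5, I/O yield, promote→Q0. Q0=[P3] Q1=[P1,P2] Q2=[]
t=8-9: P3@Q0 runs 1, rem=4, I/O yield, promote→Q0. Q0=[P3] Q1=[P1,P2] Q2=[]
t=9-10: P3@Q0 runs 1, rem=3, I/O yield, promote→Q0. Q0=[P3] Q1=[P1,P2] Q2=[]
t=10-11: P3@Q0 runs 1, rem=2, I/O yield, promote→Q0. Q0=[P3] Q1=[P1,P2] Q2=[]
t=11-12: P3@Q0 runs 1, rem=1, I/O yield, promote→Q0. Q0=[P3] Q1=[P1,P2] Q2=[]
t=12-13: P3@Q0 runs 1, rem=0, completes. Q0=[] Q1=[P1,P2] Q2=[]
t=13-15: P1@Q1 runs 2, rem=0, completes. Q0=[] Q1=[P2] Q2=[]
t=15-18: P2@Q1 runs 3, rem=7, I/O yield, promote→Q0. Q0=[P2] Q1=[] Q2=[]
t=18-20: P2@Q0 runs 2, rem=5, quantum used, demote→Q1. Q0=[] Q1=[P2] Q2=[]
t=20-23: P2@Q1 runs 3, rem=2, I/O yield, promote→Q0. Q0=[P2] Q1=[] Q2=[]
t=23-25: P2@Q0 runs 2, rem=0, completes. Q0=[] Q1=[] Q2=[]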